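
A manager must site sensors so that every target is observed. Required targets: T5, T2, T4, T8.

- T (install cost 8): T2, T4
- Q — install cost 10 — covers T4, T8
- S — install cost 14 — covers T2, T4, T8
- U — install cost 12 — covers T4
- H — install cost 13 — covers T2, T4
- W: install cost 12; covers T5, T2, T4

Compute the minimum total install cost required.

The greedy cost-per-new-target heuristic would pick T, Q, and W for 30, but a cheaper cover exists.
Choose Q and W: together they cover T5, T2, T4, T8 — every target.
Total install cost: 10 + 12 = 22.
No cover costs less than 22.

22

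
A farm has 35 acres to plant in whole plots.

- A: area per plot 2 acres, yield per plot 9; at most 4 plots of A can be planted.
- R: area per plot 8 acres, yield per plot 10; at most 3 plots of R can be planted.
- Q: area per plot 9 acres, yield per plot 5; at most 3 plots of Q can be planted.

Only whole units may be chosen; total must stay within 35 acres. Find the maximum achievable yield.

66

4×A and 3×R: area 32 ≤ 35, yield 4·9 + 3·10 = 66.
4×A, 2×R, and 1×Q: area 33 ≤ 35, yield 4·9 + 2·10 + 1·5 = 61.
Best is 66.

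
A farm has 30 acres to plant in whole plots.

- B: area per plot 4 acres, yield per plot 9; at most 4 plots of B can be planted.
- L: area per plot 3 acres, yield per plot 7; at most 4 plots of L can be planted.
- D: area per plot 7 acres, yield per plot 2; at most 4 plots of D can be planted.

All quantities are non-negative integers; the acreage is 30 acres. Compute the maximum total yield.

This is a bounded integer knapsack.
4×B and 3×L: area 25 ≤ 30, yield 4·9 + 3·7 = 57.
4×B and 4×L: area 28 ≤ 30, yield 4·9 + 4·7 = 64.
Best is 64.

64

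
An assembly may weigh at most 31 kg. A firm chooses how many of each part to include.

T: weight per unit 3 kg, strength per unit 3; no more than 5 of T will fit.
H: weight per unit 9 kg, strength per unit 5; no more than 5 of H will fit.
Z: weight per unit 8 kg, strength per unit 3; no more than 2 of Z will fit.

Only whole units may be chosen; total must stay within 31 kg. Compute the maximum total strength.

22

This is a bounded integer knapsack.
5×T and 2×Z: weight 31 ≤ 31, strength 5·3 + 2·3 = 21.
4×T and 2×H: weight 30 ≤ 31, strength 4·3 + 2·5 = 22.
Best is 22.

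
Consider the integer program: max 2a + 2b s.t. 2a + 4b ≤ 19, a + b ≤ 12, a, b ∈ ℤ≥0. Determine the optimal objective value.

18

The continuous relaxation peaks at (9.5, 0) with value 19.00; rounding to a feasible lattice point costs some objective.
(a,b)=(9,0): 2·9+4·0=18≤19, 1·9+1·0=9≤12, objective 18.
(a,b)=(8,0): 2·8+4·0=16≤19, 1·8+1·0=8≤12, objective 16.
No feasible integer point exceeds 18.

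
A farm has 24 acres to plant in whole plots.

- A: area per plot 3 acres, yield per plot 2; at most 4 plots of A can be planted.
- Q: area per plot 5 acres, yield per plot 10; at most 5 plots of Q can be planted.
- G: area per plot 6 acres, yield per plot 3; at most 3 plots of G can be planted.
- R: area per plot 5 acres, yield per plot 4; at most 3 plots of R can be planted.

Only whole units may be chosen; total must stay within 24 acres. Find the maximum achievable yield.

42

This is a bounded integer knapsack.
Take 1×A and 4×Q: area 23 ≤ 24, yield 1·2 + 4·10 = 42.
No other integer combination yields more.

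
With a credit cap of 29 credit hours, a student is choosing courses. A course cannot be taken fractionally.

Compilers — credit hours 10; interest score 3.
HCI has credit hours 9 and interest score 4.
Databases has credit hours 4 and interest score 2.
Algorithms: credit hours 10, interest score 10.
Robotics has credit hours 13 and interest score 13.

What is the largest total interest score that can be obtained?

Allowing fractional choices, the relaxed optimum would be about 25.9, but courses are indivisible.
Databases + Algorithms + Robotics: credit hours 4 + 10 + 13 = 27 ≤ 29, interest score 2 + 10 + 13 = 25.
Algorithms + Robotics: credit hours 10 + 13 = 23 ≤ 29, interest score 10 + 13 = 23.
HCI + Databases + Robotics: credit hours 9 + 4 + 13 = 26 ≤ 29, interest score 4 + 2 + 13 = 19.
Best is Databases, Algorithms, and Robotics with total interest score 25.

25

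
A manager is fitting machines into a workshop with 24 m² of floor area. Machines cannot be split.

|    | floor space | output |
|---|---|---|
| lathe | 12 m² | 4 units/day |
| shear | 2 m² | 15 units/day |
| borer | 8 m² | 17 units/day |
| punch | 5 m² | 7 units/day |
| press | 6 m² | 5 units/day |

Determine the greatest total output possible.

44

This is an integer program with binary decision variables.
Allowing fractional choices, the relaxed optimum would be about 45.0, but machines are indivisible.
shear + borer + punch: floor space 2 + 8 + 5 = 15 ≤ 24, output 15 + 17 + 7 = 39.
shear + borer + punch + press: floor space 2 + 8 + 5 + 6 = 21 ≤ 24, output 15 + 17 + 7 + 5 = 44.
shear + borer + press: floor space 2 + 8 + 6 = 16 ≤ 24, output 15 + 17 + 5 = 37.
Best is shear, borer, punch, and press with total output 44.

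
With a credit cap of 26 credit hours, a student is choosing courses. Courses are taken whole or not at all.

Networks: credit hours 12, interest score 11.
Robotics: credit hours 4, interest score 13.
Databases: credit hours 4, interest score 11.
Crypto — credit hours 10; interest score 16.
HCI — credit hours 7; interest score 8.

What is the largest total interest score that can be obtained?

48

Take Robotics, Databases, Crypto, and HCI: credit hours 4 + 4 + 10 + 7 = 25 ≤ 26, interest score 13 + 11 + 16 + 8 = 48.
No other feasible combination does better.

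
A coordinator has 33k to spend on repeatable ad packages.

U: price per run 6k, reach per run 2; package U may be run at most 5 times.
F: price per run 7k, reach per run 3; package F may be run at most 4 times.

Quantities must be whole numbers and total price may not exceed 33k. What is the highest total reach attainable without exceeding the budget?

13

2×U and 3×F: price 33 ≤ 33, reach 2·2 + 3·3 = 13.
4×F: price 28 ≤ 33, reach 4·3 = 12.
Best is 13.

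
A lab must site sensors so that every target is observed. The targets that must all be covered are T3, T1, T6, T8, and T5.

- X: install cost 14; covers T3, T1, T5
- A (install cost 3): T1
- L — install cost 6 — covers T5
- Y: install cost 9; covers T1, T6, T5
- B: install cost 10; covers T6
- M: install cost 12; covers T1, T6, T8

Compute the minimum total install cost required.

The greedy cost-per-new-target heuristic would pick A, Y, M, and X for 38, but a cheaper cover exists.
Choose X and M: together they cover T3, T1, T6, T8, T5 — every target.
Total install cost: 14 + 12 = 26.
No cover costs less than 26.

26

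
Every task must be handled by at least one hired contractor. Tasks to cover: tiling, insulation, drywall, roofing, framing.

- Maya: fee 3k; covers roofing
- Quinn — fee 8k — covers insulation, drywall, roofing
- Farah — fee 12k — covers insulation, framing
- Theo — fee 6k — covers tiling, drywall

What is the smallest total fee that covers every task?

The greedy cost-per-new-task heuristic would pick Quinn, Theo, and Farah for 26, but a cheaper cover exists.
Choose Maya, Farah, and Theo: together they cover tiling, insulation, drywall, roofing, framing — every task.
Total fee: 3 + 12 + 6 = 21.
No cover costs less than 21.

21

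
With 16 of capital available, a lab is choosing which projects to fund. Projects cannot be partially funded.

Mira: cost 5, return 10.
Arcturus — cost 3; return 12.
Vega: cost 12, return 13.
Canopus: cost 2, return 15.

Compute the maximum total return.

37

Take Mira, Arcturus, and Canopus: cost 5 + 3 + 2 = 10 ≤ 16, return 10 + 12 + 15 = 37.
No other feasible combination does better.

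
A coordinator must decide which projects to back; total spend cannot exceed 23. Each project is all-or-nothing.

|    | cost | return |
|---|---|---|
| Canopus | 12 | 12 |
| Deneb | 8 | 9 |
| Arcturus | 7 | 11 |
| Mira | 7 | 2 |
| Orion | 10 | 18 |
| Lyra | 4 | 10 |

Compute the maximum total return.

39

Take Arcturus, Orion, and Lyra: cost 7 + 10 + 4 = 21 ≤ 23, return 11 + 18 + 10 = 39.
No other feasible combination does better.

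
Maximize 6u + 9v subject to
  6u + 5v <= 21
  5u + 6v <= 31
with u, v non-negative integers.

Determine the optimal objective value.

36

(u,v)=(0,4): 6·0+5·4=20≤21, 5·0+6·4=24≤31, objective 36.
(u,v)=(1,3): 6·1+5·3=21≤21, 5·1+6·3=23≤31, objective 33.
(u,v)=(0,3): 6·0+5·3=15≤21, 5·0+6·3=18≤31, objective 27.
The best lattice point is (0,4), giving 36.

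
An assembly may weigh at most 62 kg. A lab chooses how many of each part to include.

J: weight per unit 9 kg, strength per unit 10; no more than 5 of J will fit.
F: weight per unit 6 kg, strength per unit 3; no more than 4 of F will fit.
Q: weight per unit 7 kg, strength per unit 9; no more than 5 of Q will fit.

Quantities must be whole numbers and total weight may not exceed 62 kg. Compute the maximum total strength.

75

3×J, 1×F, and 4×Q: weight 61 ≤ 62, strength 3·10 + 1·3 + 4·9 = 69.
3×J and 5×Q: weight 62 ≤ 62, strength 3·10 + 5·9 = 75.
Best is 75.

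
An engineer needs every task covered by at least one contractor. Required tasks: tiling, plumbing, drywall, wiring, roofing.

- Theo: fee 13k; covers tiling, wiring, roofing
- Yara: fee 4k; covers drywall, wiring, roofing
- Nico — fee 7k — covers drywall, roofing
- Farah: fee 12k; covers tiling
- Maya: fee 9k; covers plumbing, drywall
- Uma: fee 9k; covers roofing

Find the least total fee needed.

The greedy cost-per-new-task heuristic would pick Yara, Maya, and Farah for 25, but a cheaper cover exists.
Choose Theo and Maya: together they cover tiling, plumbing, drywall, wiring, roofing — every task.
Total fee: 13 + 9 = 22.
No cover costs less than 22.

22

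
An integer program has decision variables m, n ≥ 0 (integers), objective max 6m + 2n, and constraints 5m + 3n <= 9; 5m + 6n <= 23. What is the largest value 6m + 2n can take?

(m,n)=(1,1): 5·1+3·1=8≤9, 5·1+6·1=11≤23, objective 8.
(m,n)=(1,0): 5·1+3·0=5≤9, 5·1+6·0=5≤23, objective 6.
No feasible integer point exceeds 8.

8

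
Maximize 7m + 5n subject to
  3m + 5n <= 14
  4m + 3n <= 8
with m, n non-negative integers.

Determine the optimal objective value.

14

(m,n)=(2,0): 3·2+5·0=6≤14, 4·2+3·0=8≤8, objective 14.
(m,n)=(1,1): 3·1+5·1=8≤14, 4·1+3·1=7≤8, objective 12.
(m,n)=(1,0): 3·1+5·0=3≤14, 4·1+3·0=4≤8, objective 7.
No feasible integer point exceeds 14.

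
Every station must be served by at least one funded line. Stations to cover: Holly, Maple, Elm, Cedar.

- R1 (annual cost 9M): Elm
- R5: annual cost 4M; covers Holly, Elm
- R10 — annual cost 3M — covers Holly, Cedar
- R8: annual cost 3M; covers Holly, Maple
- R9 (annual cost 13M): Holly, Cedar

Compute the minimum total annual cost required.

10

Choose R5, R10, and R8: together they cover Holly, Maple, Elm, Cedar — every station.
Total annual cost: 4 + 3 + 3 = 10.
No cover costs less than 10.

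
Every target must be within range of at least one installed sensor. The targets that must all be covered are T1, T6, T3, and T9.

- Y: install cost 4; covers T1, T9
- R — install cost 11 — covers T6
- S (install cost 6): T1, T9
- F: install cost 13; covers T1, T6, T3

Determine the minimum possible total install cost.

17

Choose Y and F: together they cover T1, T6, T3, T9 — every target.
Total install cost: 4 + 13 = 17.
No cover costs less than 17.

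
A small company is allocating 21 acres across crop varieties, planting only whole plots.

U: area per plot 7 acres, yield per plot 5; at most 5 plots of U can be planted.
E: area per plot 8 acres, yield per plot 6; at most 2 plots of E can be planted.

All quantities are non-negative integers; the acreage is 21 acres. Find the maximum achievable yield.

15

2×E: area 16 ≤ 21, yield 2·6 = 12.
3×U: area 21 ≤ 21, yield 3·5 = 15.
Best is 15.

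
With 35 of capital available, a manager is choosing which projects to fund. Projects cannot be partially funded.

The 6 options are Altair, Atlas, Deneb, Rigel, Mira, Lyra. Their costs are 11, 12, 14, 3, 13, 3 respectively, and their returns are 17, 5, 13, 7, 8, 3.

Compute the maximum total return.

This is a 0-1 knapsack instance.
Allowing fractional choices, the relaxed optimum would be about 42.5, but projects are indivisible.
Altair + Rigel + Mira + Lyra: cost 11 + 3 + 13 + 3 = 30 ≤ 35, return 17 + 7 + 8 + 3 = 35.
Altair + Deneb + Rigel: cost 11 + 14 + 3 = 28 ≤ 35, return 17 + 13 + 7 = 37.
Altair + Deneb + Rigel + Lyra: cost 11 + 14 + 3 + 3 = 31 ≤ 35, return 17 + 13 + 7 + 3 = 40.
Best is Altair, Deneb, Rigel, and Lyra with total return 40.

40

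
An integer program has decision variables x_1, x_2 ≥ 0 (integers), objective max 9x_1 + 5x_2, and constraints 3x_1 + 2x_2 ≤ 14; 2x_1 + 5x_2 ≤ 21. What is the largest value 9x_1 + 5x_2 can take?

Relaxing integrality, the LP optimum is 42.00 at (x_1,x_2) = (4.67, 0), which is not an integer point.
(x_1,x_2)=(4,1): 3·4+2·1=14≤14, 2·4+5·1=13≤21, objective 41.
(x_1,x_2)=(3,2): 3·3+2·2=13≤14, 2·3+5·2=16≤21, objective 37.
(x_1,x_2)=(4,0): 3·4+2·0=12≤14, 2·4+5·0=8≤21, objective 36.
(x_1,x_2)=(3,1): 3·3+2·1=11≤14, 2·3+5·1=11≤21, objective 32.
Maximum is 41 at (x_1,x_2)=(4,1).

41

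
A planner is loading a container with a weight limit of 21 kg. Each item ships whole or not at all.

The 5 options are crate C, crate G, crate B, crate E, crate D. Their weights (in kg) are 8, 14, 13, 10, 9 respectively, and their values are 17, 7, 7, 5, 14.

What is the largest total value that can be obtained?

31

Take crate C and crate D: weight 8 + 9 = 17 ≤ 21, value 17 + 14 = 31.
No other feasible combination does better.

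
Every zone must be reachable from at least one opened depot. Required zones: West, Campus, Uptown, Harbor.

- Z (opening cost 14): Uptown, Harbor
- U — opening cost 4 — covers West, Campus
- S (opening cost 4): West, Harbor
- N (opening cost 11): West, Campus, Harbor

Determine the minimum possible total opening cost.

18

The greedy cost-per-new-zone heuristic would pick U, S, and Z for 22, but a cheaper cover exists.
Choose Z and U: together they cover West, Campus, Uptown, Harbor — every zone.
Total opening cost: 14 + 4 = 18.
No cover costs less than 18.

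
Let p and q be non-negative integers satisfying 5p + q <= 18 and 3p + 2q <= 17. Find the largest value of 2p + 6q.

48

Relaxing integrality, the LP optimum is 51.00 at (p,q) = (0, 8.5), which is not an integer point.
(p,q)=(0,8) is feasible, giving 48.
(p,q)=(1,7) is feasible, giving 44.
(p,q)=(0,7) is feasible, giving 42.
Maximum is 48 at (p,q)=(0,8).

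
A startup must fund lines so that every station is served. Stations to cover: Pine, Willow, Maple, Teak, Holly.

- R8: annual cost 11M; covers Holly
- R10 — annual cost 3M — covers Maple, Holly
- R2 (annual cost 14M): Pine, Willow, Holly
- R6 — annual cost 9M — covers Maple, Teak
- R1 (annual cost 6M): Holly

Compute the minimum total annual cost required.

The greedy cost-per-new-station heuristic would pick R10, R2, and R6 for 26, but a cheaper cover exists.
Choose R2 and R6: together they cover Pine, Willow, Maple, Teak, Holly — every station.
Total annual cost: 14 + 9 = 23.
No cover costs less than 23.

23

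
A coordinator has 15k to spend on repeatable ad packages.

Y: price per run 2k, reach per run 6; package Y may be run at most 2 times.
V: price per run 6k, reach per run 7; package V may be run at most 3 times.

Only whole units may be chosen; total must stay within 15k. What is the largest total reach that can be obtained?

Y has the best ratio (6/2); taking only Y gives at most 2×6 = 12 (stopped by the supply cap of 2).
Mixing does better — 1×Y and 2×V: price 14 ≤ 15, reach 1·6 + 2·7 = 20.

20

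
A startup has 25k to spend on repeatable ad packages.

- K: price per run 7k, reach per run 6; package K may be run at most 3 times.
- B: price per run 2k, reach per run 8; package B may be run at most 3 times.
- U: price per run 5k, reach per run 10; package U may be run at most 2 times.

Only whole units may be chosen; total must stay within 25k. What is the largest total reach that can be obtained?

1×K, 3×B, and 2×U: price 23 ≤ 25, reach 1·6 + 3·8 + 2·10 = 50.
2×K, 3×B, and 1×U: price 25 ≤ 25, reach 2·6 + 3·8 + 1·10 = 46.
Best is 50.

50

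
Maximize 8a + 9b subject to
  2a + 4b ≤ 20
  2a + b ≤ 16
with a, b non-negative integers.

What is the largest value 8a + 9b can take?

(a,b)=(6,2) is feasible, giving 66.
(a,b)=(7,1) is feasible, giving 65.
(a,b)=(8,0) is feasible, giving 64.
Maximum is 66 at (a,b)=(6,2).

66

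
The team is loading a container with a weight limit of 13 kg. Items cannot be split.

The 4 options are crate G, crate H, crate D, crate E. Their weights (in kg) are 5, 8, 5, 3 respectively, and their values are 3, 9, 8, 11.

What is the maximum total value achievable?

22

Allowing fractional choices, the relaxed optimum would be about 24.6, but items are indivisible.
crate G + crate D + crate E: weight 5 + 5 + 3 = 13 ≤ 13, value 3 + 8 + 11 = 22.
crate D + crate E: weight 5 + 3 = 8 ≤ 13, value 8 + 11 = 19.
crate H + crate E: weight 8 + 3 = 11 ≤ 13, value 9 + 11 = 20.
Best is crate G, crate D, and crate E with total value 22.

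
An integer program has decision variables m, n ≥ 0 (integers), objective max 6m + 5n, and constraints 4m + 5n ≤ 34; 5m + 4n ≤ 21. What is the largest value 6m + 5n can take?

The continuous relaxation peaks at (0, 5.25) with value 26.25; rounding to a feasible lattice point costs some objective.
(m,n)=(1,4): 4·1+5·4=24≤34, 5·1+4·4=21≤21, objective 26.
(m,n)=(0,5): 4·0+5·5=25≤34, 5·0+4·5=20≤21, objective 25.
(m,n)=(1,3): 4·1+5·3=19≤34, 5·1+4·3=17≤21, objective 21.
The best lattice point is (1,4), giving 26.

26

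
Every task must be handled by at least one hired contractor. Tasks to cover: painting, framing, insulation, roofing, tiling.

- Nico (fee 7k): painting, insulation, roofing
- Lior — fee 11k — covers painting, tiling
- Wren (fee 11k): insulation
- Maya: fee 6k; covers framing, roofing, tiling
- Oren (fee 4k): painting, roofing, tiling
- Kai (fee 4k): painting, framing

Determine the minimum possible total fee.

This is a weighted set-cover instance.
The greedy cost-per-new-task heuristic would pick Oren, Kai, and Nico for 15, but a cheaper cover exists.
Choose Nico and Maya: together they cover painting, framing, insulation, roofing, tiling — every task.
Total fee: 7 + 6 = 13.
No cover costs less than 13.

13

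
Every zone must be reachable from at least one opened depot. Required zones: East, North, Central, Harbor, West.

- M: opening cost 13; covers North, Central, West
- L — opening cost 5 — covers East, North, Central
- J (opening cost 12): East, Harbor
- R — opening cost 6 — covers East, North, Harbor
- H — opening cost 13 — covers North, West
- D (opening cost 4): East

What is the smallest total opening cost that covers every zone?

19

This is a weighted set-cover instance.
The greedy cost-per-new-zone heuristic would pick L, R, and M for 24, but a cheaper cover exists.
Choose M and R: together they cover East, North, Central, Harbor, West — every zone.
Total opening cost: 13 + 6 = 19.
No cover costs less than 19.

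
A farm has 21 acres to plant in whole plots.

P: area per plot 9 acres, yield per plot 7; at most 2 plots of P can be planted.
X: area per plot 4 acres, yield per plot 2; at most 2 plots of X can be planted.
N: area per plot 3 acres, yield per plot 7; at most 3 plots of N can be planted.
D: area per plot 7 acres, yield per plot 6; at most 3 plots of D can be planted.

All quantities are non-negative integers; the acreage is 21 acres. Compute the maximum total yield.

29

N has the best ratio (7/3); taking only N gives at most 3×7 = 21 (stopped by the supply cap of 3).
Mixing does better — 1×X, 3×N, and 1×D: area 20 ≤ 21, yield 1·2 + 3·7 + 1·6 = 29.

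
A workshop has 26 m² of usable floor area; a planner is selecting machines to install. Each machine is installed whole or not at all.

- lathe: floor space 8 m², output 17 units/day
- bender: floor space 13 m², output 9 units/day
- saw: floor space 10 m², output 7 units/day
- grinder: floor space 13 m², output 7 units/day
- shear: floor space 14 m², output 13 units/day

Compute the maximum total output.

lathe + bender: floor space 8 + 13 = 21 ≤ 26, output 17 + 9 = 26.
lathe + shear: floor space 8 + 14 = 22 ≤ 26, output 17 + 13 = 30.
lathe + saw: floor space 8 + 10 = 18 ≤ 26, output 17 + 7 = 24.
Best is lathe and shear with total output 30.

30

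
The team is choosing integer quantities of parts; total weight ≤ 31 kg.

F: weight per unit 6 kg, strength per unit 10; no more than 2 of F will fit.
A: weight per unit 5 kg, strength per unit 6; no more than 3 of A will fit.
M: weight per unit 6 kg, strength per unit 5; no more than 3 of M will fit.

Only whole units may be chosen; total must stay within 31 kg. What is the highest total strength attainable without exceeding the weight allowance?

Take 2×F and 3×A: weight 27 ≤ 31, strength 2·10 + 3·6 = 38.
F has the best ratio (10/6) and is taken to its limit of 2; remaining capacity is filled optimally with the others.

38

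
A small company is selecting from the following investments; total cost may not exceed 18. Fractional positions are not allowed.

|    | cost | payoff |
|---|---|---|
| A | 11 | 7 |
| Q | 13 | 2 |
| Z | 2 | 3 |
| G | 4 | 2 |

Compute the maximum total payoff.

12

A + Z + G: cost 11 + 2 + 4 = 17 ≤ 18, payoff 7 + 3 + 2 = 12.
A + Z: cost 11 + 2 = 13 ≤ 18, payoff 7 + 3 = 10.
Best is A, Z, and G with total payoff 12.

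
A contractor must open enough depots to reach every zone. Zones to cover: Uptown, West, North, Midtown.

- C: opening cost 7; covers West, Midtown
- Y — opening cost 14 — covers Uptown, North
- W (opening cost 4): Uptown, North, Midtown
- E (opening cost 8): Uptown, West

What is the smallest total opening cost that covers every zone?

11

Choose C and W: together they cover Uptown, West, North, Midtown — every zone.
Total opening cost: 7 + 4 = 11.
No cover costs less than 11.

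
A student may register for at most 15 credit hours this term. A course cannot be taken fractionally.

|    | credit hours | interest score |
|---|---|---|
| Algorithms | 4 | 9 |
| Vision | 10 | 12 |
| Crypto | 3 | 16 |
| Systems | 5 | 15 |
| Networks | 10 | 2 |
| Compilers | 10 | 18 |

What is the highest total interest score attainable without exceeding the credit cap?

40

Take Algorithms, Crypto, and Systems: credit hours 4 + 3 + 5 = 12 ≤ 15, interest score 9 + 16 + 15 = 40.
No other feasible combination does better.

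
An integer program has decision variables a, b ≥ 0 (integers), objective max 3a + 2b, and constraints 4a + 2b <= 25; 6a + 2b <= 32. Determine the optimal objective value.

24

(a,b)=(0,12): 4·0+2·12=24≤25, 6·0+2·12=24≤32, objective 24.
(a,b)=(0,11): 4·0+2·11=22≤25, 6·0+2·11=22≤32, objective 22.
The best lattice point is (0,12), giving 24.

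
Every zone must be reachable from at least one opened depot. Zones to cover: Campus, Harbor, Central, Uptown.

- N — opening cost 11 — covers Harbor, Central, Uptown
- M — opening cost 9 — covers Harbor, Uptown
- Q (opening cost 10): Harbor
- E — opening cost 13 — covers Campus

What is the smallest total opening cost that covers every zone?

24

Choose N and E: together they cover Campus, Harbor, Central, Uptown — every zone.
Total opening cost: 11 + 13 = 24.
No cover costs less than 24.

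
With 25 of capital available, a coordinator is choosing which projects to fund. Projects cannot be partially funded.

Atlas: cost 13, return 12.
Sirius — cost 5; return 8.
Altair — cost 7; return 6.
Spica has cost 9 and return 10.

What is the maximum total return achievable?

Allowing fractional choices, the relaxed optimum would be about 28.2, but projects are indivisible.
Atlas + Sirius + Altair: cost 13 + 5 + 7 = 25 ≤ 25, return 12 + 8 + 6 = 26.
Sirius + Altair + Spica: cost 5 + 7 + 9 = 21 ≤ 25, return 8 + 6 + 10 = 24.
Best is Atlas, Sirius, and Altair with total return 26.

26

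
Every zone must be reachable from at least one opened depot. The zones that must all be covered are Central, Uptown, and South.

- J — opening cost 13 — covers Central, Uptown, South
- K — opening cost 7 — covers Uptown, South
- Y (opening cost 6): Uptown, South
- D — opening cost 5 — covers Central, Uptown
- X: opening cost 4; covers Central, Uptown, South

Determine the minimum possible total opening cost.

X alone covers Central, Uptown, South — every zone.
Total opening cost: 4.
No cover costs less than 4.

4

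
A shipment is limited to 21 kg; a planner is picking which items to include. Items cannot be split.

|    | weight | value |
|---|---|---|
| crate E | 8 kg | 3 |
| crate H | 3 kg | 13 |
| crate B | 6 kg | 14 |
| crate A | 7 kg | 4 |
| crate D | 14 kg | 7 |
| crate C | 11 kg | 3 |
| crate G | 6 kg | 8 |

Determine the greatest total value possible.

This is a 0-1 knapsack instance.
crate H + crate B + crate G: weight 3 + 6 + 6 = 15 ≤ 21, value 13 + 14 + 8 = 35.
crate H + crate B + crate A: weight 3 + 6 + 7 = 16 ≤ 21, value 13 + 14 + 4 = 31.
crate E + crate H + crate B: weight 8 + 3 + 6 = 17 ≤ 21, value 3 + 13 + 14 = 30.
Best is crate H, crate B, and crate G with total value 35.

35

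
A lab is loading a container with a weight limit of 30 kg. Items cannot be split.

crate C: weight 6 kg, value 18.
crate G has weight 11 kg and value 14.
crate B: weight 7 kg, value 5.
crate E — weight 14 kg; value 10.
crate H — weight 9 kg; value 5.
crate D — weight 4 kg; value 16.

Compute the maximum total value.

53

Allowing fractional choices, the relaxed optimum would be about 54.4, but items are indivisible.
crate C + crate G + crate H + crate D: weight 6 + 11 + 9 + 4 = 30 ≤ 30, value 18 + 14 + 5 + 16 = 53.
crate C + crate G + crate B + crate D: weight 6 + 11 + 7 + 4 = 28 ≤ 30, value 18 + 14 + 5 + 16 = 53.
crate C + crate G + crate D: weight 6 + 11 + 4 = 21 ≤ 30, value 18 + 14 + 16 = 48.
The maximum value is 53; one optimal choice is crate C, crate G, crate B, and crate D.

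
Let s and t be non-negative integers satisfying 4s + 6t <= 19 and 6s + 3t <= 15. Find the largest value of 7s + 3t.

17

(s,t)=(2,1): 4·2+6·1=14≤19, 6·2+3·1=15≤15, objective 17.
(s,t)=(2,0): 4·2+6·0=8≤19, 6·2+3·0=12≤15, objective 14.
(s,t)=(1,2): 4·1+6·2=16≤19, 6·1+3·2=12≤15, objective 13.
Maximum is 17 at (s,t)=(2,1).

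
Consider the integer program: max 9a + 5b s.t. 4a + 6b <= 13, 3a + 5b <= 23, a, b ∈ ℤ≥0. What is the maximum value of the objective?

27

Relaxing integrality, the LP optimum is 29.25 at (a,b) = (3.25, 0), which is not an integer point.
(a,b)=(3,0): 4·3+6·0=12≤13, 3·3+5·0=9≤23, objective 27.
(a,b)=(2,0): 4·2+6·0=8≤13, 3·2+5·0=6≤23, objective 18.
No feasible integer point exceeds 27.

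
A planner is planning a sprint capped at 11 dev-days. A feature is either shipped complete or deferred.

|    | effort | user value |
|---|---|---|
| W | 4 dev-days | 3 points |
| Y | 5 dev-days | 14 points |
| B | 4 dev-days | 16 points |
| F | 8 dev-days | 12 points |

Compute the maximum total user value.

Allowing fractional choices, the relaxed optimum would be about 33.0, but features are indivisible.
Y + B: effort 5 + 4 = 9 ≤ 11, user value 14 + 16 = 30.
W + Y: effort 4 + 5 = 9 ≤ 11, user value 3 + 14 = 17.
W + B: effort 4 + 4 = 8 ≤ 11, user value 3 + 16 = 19.
Best is Y and B with total user value 30.

30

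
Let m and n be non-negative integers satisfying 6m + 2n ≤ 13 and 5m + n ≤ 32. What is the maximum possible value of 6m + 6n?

36

Relaxing integrality, the LP optimum is 39.00 at (m,n) = (0, 6.5), which is not an integer point.
(m,n)=(0,6): 6·0+2·6=12≤13, 5·0+1·6=6≤32, objective 36.
(m,n)=(0,5): 6·0+2·5=10≤13, 5·0+1·5=5≤32, objective 30.
No feasible integer point exceeds 36.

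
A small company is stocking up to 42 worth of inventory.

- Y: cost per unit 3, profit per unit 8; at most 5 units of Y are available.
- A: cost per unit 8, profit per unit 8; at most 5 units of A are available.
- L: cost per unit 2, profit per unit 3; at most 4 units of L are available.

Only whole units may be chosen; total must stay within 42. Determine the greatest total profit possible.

This is a bounded integer knapsack.
Take 5×Y, 2×A, and 4×L: cost 39 ≤ 42, profit 5·8 + 2·8 + 4·3 = 68.
Y has the best ratio (8/3) and is taken to its limit of 5; remaining capacity is filled optimally with the others.

68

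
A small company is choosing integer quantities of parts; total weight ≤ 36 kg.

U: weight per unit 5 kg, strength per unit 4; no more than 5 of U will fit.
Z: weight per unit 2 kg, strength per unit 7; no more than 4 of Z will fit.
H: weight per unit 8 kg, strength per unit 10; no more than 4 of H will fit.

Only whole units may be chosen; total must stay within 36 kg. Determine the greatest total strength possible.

Z has the best ratio (7/2); taking only Z gives at most 4×7 = 28 (stopped by the supply cap of 4).
Mixing does better — 4×Z and 3×H: weight 32 ≤ 36, strength 4·7 + 3·10 = 58.

58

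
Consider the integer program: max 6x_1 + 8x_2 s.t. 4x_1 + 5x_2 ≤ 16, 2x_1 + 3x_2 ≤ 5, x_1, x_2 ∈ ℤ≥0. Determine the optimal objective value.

(x_1,x_2)=(1,1): 4·1+5·1=9≤16, 2·1+3·1=5≤5, objective 14.
(x_1,x_2)=(2,0): 4·2+5·0=8≤16, 2·2+3·0=4≤5, objective 12.
(x_1,x_2)=(0,1): 4·0+5·1=5≤16, 2·0+3·1=3≤5, objective 8.
(x_1,x_2)=(1,0): 4·1+5·0=4≤16, 2·1+3·0=2≤5, objective 6.
Maximum is 14 at (x_1,x_2)=(1,1).

14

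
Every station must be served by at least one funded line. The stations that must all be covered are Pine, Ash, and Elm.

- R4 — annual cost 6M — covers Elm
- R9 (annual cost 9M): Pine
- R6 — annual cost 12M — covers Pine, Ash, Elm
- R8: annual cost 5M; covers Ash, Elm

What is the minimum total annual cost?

12

This is a weighted set-cover instance.
The greedy cost-per-new-station heuristic would pick R8 and R9 for 14, but a cheaper cover exists.
R6 alone covers Pine, Ash, Elm — every station.
Total annual cost: 12.
No cover costs less than 12.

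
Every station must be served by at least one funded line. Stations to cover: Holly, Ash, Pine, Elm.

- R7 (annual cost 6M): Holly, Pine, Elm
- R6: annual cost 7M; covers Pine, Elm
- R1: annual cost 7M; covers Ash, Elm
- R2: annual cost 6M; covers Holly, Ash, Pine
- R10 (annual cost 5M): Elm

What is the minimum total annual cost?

11

The greedy cost-per-new-station heuristic would pick R7 and R2 for 12, but a cheaper cover exists.
Choose R2 and R10: together they cover Holly, Ash, Pine, Elm — every station.
Total annual cost: 6 + 5 = 11.
No cover costs less than 11.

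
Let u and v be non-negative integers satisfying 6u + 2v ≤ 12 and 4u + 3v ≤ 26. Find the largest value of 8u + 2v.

16

(u,v)=(2,0): 6·2+2·0=12≤12, 4·2+3·0=8≤26, objective 16.
(u,v)=(1,1): 6·1+2·1=8≤12, 4·1+3·1=7≤26, objective 10.
(u,v)=(1,0): 6·1+2·0=6≤12, 4·1+3·0=4≤26, objective 8.
Maximum is 16 at (u,v)=(2,0).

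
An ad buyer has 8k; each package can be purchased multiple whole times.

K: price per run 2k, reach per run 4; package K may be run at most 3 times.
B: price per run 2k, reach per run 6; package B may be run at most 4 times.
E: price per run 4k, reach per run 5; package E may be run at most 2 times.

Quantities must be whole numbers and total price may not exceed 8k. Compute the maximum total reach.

24

1×K and 3×B: price 8 ≤ 8, reach 1·4 + 3·6 = 22.
4×B: price 8 ≤ 8, reach 4·6 = 24.
Best is 24.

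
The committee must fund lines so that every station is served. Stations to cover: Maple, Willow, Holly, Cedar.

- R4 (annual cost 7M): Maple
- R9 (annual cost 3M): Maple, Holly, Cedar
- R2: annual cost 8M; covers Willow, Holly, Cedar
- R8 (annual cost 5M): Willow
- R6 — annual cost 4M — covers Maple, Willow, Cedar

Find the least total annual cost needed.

7

Choose R9 and R6: together they cover Maple, Willow, Holly, Cedar — every station.
Total annual cost: 3 + 4 = 7.
No cover costs less than 7.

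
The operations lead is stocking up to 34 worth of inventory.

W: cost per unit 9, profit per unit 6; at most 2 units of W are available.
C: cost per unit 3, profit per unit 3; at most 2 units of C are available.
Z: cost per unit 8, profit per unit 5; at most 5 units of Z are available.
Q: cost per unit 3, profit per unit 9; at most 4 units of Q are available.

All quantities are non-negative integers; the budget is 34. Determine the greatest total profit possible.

52

2×W, 1×C, and 4×Q: cost 33 ≤ 34, profit 2·6 + 1·3 + 4·9 = 51.
2×C, 2×Z, and 4×Q: cost 34 ≤ 34, profit 2·3 + 2·5 + 4·9 = 52.
Best is 52.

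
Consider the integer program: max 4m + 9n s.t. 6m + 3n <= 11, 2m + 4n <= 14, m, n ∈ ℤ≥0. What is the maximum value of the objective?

27

The continuous relaxation peaks at (0, 3.5) with value 31.50; rounding to a feasible lattice point costs some objective.
(m,n)=(0,3): 6·0+3·3=9≤11, 2·0+4·3=12≤14, objective 27.
(m,n)=(0,2): 6·0+3·2=6≤11, 2·0+4·2=8≤14, objective 18.
Maximum is 27 at (m,n)=(0,3).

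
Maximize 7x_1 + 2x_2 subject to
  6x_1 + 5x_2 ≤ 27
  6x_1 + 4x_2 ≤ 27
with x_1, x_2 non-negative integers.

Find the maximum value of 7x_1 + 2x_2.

(x_1,x_2)=(4,0): 6·4+5·0=24≤27, 6·4+4·0=24≤27, objective 28.
(x_1,x_2)=(3,1): 6·3+5·1=23≤27, 6·3+4·1=22≤27, objective 23.
The best lattice point is (4,0), giving 28.

28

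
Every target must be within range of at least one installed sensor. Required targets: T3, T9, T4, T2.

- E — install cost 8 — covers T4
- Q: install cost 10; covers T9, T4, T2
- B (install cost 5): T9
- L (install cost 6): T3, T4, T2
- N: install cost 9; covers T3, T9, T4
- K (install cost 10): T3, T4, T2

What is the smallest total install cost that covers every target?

11

Choose B and L: together they cover T3, T9, T4, T2 — every target.
Total install cost: 5 + 6 = 11.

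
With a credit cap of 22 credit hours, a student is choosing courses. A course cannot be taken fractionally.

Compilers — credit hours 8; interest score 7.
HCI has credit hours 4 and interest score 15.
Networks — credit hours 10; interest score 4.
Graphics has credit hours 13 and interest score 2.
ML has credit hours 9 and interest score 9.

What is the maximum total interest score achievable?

31

Treat it as a binary knapsack problem.
Take Compilers, HCI, and ML: credit hours 8 + 4 + 9 = 21 ≤ 22, interest score 7 + 15 + 9 = 31.
No other feasible combination does better.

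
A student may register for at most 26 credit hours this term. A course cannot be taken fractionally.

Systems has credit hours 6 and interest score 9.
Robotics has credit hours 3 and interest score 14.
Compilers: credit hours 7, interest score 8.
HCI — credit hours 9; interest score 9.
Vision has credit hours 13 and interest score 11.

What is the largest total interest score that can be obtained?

40

This is an integer program with binary decision variables.
Allowing fractional choices, the relaxed optimum would be about 40.8, but courses are indivisible.
Systems + Robotics + Vision: credit hours 6 + 3 + 13 = 22 ≤ 26, interest score 9 + 14 + 11 = 34.
Systems + Robotics + Compilers + HCI: credit hours 6 + 3 + 7 + 9 = 25 ≤ 26, interest score 9 + 14 + 8 + 9 = 40.
Best is Systems, Robotics, Compilers, and HCI with total interest score 40.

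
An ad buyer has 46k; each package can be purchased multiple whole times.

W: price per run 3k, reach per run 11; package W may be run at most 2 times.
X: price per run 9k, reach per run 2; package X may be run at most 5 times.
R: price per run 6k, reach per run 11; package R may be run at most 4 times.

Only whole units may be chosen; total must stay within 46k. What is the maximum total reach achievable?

68

This is a bounded integer knapsack.
W has the best ratio (11/3); taking only W gives at most 2×11 = 22 (stopped by the supply cap of 2).
Mixing does better — 2×W, 1×X, and 4×R: price 39 ≤ 46, reach 2·11 + 1·2 + 4·11 = 68.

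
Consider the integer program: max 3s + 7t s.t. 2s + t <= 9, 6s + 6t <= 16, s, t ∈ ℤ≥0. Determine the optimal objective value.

The continuous relaxation peaks at (0, 2.67) with value 18.67; rounding to a feasible lattice point costs some objective.
(s,t)=(0,2): 2·0+1·2=2≤9, 6·0+6·2=12≤16, objective 14.
(s,t)=(1,1): 2·1+1·1=3≤9, 6·1+6·1=12≤16, objective 10.
The best lattice point is (0,2), giving 14.

14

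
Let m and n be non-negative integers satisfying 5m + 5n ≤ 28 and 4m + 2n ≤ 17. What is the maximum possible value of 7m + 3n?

28

The continuous relaxation peaks at (4.25, 0) with value 29.75; rounding to a feasible lattice point costs some objective.
(m,n)=(4,0): 5·4+5·0=20≤28, 4·4+2·0=16≤17, objective 28.
(m,n)=(3,1): 5·3+5·1=20≤28, 4·3+2·1=14≤17, objective 24.
(m,n)=(3,0): 5·3+5·0=15≤28, 4·3+2·0=12≤17, objective 21.
No feasible integer point exceeds 28.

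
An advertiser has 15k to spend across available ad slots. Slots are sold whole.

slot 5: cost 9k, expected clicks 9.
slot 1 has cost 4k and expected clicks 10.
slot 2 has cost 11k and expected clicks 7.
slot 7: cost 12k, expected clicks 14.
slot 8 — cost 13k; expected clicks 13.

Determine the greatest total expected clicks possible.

19

slot 7: cost 12 ≤ 15, expected clicks 14.
slot 1 + slot 2: cost 4 + 11 = 15 ≤ 15, expected clicks 10 + 7 = 17.
slot 5 + slot 1: cost 9 + 4 = 13 ≤ 15, expected clicks 9 + 10 = 19.
Best is slot 5 and slot 1 with total expected clicks 19.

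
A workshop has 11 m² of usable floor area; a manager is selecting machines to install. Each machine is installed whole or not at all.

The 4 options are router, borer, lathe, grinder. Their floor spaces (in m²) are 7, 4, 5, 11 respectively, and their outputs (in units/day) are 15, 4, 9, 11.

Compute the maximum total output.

19

Take router and borer: floor space 7 + 4 = 11 ≤ 11, output 15 + 4 = 19.
No other feasible combination does better.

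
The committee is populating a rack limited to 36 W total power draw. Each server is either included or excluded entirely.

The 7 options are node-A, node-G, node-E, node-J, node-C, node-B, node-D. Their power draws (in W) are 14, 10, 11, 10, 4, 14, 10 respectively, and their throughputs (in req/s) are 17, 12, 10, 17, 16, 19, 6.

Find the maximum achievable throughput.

55

node-J + node-C + node-B: power draw 10 + 4 + 14 = 28 ≤ 36, throughput 17 + 16 + 19 = 52.
node-G + node-E + node-J + node-C: power draw 10 + 11 + 10 + 4 = 35 ≤ 36, throughput 12 + 10 + 17 + 16 = 55.
Best is node-G, node-E, node-J, and node-C with total throughput 55.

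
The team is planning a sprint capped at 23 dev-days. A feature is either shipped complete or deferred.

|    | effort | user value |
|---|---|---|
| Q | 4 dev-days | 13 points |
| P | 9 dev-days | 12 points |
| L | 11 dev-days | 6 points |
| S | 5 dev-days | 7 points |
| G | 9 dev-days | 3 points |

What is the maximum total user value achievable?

32

Take Q, P, and S: effort 4 + 9 + 5 = 18 ≤ 23, user value 13 + 12 + 7 = 32.
No other feasible combination does better.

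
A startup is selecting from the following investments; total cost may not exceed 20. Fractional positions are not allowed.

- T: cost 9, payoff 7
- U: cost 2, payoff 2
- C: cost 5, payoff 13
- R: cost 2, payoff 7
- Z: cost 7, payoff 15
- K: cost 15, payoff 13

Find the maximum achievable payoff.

37

This is an integer program with binary decision variables.
Allowing fractional choices, the relaxed optimum would be about 40.5, but investments are indivisible.
U + C + R + Z: cost 2 + 5 + 2 + 7 = 16 ≤ 20, payoff 2 + 13 + 7 + 15 = 37.
C + R + Z: cost 5 + 2 + 7 = 14 ≤ 20, payoff 13 + 7 + 15 = 35.
Best is U, C, R, and Z with total payoff 37.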